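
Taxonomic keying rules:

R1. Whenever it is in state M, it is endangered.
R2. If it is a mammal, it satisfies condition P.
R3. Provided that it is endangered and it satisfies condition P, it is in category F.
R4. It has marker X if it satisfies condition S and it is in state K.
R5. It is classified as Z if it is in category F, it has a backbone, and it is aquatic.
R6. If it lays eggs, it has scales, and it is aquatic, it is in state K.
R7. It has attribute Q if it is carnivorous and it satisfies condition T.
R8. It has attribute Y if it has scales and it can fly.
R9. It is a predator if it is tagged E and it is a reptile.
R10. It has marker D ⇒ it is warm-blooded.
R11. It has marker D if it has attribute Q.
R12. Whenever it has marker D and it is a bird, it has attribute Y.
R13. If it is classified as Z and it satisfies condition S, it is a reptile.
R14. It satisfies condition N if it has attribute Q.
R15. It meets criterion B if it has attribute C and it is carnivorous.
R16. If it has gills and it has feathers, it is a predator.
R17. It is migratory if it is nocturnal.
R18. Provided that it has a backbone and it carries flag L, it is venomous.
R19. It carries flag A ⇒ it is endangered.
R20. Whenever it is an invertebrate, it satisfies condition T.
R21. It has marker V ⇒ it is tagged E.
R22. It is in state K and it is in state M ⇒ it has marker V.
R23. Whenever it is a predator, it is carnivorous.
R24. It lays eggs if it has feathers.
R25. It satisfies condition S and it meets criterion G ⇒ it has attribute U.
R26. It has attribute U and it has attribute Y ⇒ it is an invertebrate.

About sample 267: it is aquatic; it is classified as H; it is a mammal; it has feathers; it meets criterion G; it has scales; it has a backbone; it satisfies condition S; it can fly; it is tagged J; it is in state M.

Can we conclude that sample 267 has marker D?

By R1 (it is in state M): it is endangered.
By R2 (it is a mammal): it satisfies condition P.
By R3 (it is endangered, it satisfies condition P): it is in category F.
By R5 (it is in category F, it has a backbone, it is aquatic): it is classified as Z.
By R8 (it has scales, it can fly): it has attribute Y.
By R13 (it is classified as Z, it satisfies condition S): it is a reptile.
By R24 (it has feathers): it lays eggs.
By R25 (it satisfies condition S, it meets criterion G): it has attribute U.
By R26 (it has attribute U, it has attribute Y): it is an invertebrate.
By R6 (it lays eggs, it has scales, it is aquatic): it is in state K.
By R20 (it is an invertebrate): it satisfies condition T.
By R22 (it is in state K, it is in state M): it has marker V.
By R21 (it has marker V): it is tagged E.
By R9 (it is tagged E, it is a reptile): it is a predator.
By R23 (it is a predator): it is carnivorous.
By R7 (it is carnivorous, it satisfies condition T): it has attribute Q.
By R11 (it has attribute Q): it has marker D.

Yes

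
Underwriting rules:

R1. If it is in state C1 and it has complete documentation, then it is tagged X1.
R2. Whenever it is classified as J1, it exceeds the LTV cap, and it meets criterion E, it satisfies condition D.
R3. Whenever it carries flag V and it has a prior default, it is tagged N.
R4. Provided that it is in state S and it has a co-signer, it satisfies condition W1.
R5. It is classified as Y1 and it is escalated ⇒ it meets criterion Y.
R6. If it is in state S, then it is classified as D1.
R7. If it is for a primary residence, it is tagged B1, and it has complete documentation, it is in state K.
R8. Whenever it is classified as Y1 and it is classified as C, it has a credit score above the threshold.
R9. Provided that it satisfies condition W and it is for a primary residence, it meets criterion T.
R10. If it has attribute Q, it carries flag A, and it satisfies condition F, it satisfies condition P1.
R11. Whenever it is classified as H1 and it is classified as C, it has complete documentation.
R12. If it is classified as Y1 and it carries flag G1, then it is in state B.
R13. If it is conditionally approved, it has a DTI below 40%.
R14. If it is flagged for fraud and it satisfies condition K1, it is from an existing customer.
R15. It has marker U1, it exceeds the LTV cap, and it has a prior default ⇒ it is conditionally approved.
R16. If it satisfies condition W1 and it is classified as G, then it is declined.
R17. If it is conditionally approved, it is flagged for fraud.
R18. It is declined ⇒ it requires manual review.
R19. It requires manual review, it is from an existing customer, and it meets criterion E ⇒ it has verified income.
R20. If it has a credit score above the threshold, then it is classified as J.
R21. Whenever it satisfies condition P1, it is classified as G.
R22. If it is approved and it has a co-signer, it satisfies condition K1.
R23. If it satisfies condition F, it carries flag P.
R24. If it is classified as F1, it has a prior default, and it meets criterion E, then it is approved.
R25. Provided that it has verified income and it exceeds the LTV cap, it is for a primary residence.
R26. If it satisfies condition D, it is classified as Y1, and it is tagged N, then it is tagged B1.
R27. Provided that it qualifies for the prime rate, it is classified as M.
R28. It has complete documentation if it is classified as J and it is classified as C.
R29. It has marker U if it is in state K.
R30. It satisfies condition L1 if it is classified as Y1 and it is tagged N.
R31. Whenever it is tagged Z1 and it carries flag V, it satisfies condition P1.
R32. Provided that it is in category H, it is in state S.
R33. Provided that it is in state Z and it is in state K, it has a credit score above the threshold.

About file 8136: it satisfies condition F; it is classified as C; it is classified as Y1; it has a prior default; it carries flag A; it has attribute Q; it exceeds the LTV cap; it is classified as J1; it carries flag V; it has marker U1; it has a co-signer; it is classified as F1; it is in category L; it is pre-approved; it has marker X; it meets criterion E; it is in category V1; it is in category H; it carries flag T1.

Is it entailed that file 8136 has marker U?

Yes

By R2 (it is classified as J1, it exceeds the LTV cap, it meets criterion E): it satisfies condition D.
By R3 (it carries flag V, it has a prior default): it is tagged N.
By R8 (it is classified as Y1, it is classified as C): it has a credit score above the threshold.
By R10 (it has attribute Q, it carries flag A, it satisfies condition F): it satisfies condition P1.
By R15 (it has marker U1, it exceeds the LTV cap, it has a prior default): it is conditionally approved.
By R17 (it is conditionally approved): it is flagged for fraud.
By R20 (it has a credit score above the threshold): it is classified as J.
By R21 (it satisfies condition P1): it is classified as G.
By R24 (it is classified as F1, it has a prior default, it meets criterion E): it is approved.
By R26 (it satisfies condition D, it is classified as Y1, it is tagged N): it is tagged B1.
By R28 (it is classified as J, it is classified as C): it has complete documentation.
By R32 (it is in category H): it is in state S.
By R4 (it is in state S, it has a co-signer): it satisfies condition W1.
By R16 (it satisfies condition W1, it is classified as G): it is declined.
By R18 (it is declined): it requires manual review.
By R22 (it is approved, it has a co-signer): it satisfies condition K1.
By R14 (it is flagged for fraud, it satisfies condition K1): it is from an existing customer.
By R19 (it requires manual review, it is from an existing customer, it meets criterion E): it has verified income.
By R25 (it has verified income, it exceeds the LTV cap): it is for a primary residence.
By R7 (it is for a primary residence, it is tagged B1, it has complete documentation): it is in state K.
By R29 (it is in state K): it has marker U.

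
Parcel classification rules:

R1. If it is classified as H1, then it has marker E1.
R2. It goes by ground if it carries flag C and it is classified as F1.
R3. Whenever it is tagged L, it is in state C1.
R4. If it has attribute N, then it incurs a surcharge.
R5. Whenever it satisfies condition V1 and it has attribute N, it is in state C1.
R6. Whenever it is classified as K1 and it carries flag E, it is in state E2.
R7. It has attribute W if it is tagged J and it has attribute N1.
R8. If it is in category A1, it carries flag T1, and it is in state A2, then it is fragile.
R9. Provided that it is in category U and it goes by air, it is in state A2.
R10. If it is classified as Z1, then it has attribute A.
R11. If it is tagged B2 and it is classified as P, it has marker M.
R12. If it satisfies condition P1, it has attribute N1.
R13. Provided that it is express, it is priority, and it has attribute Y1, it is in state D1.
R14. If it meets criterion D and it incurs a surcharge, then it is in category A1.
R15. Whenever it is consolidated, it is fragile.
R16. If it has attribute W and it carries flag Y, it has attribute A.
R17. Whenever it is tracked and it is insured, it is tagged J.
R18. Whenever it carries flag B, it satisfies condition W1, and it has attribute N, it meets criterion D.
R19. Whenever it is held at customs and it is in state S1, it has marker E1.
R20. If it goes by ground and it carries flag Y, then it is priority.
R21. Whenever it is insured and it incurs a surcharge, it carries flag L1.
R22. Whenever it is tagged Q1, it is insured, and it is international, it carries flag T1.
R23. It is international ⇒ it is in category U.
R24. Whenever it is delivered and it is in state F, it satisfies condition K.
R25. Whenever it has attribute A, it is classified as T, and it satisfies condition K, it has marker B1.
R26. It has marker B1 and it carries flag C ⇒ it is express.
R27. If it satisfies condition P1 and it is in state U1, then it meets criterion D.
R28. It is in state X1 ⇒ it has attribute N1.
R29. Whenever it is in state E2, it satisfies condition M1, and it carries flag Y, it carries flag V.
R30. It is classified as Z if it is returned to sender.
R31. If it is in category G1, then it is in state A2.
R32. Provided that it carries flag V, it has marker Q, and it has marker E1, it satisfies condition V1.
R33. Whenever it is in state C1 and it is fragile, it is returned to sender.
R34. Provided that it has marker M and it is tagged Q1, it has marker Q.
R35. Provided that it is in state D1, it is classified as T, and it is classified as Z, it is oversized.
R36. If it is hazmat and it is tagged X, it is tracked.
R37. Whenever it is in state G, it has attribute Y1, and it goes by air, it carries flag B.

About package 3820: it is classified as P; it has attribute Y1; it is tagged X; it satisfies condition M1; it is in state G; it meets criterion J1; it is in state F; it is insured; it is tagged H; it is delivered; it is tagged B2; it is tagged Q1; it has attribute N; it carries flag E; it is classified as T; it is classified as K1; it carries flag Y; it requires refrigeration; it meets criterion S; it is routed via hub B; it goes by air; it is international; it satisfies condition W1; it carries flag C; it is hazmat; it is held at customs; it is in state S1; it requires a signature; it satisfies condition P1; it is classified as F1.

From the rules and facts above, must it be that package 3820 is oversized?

Yes

By R2 (it carries flag C, it is classified as F1): it goes by ground.
By R4 (it has attribute N): it incurs a surcharge.
By R6 (it is classified as K1, it carries flag E): it is in state E2.
By R11 (it is tagged B2, it is classified as P): it has marker M.
By R12 (it satisfies condition P1): it has attribute N1.
By R19 (it is held at customs, it is in state S1): it has marker E1.
By R20 (it goes by ground, it carries flag Y): it is priority.
By R22 (it is tagged Q1, it is insured, it is international): it carries flag T1.
By R23 (it is international): it is in category U.
By R24 (it is delivered, it is in state F): it satisfies condition K.
By R29 (it is in state E2, it satisfies condition M1, it carries flag Y): it carries flag V.
By R34 (it has marker M, it is tagged Q1): it has marker Q.
By R36 (it is hazmat, it is tagged X): it is tracked.
By R37 (it is in state G, it has attribute Y1, it goes by air): it carries flag B.
By R9 (it is in category U, it goes by air): it is in state A2.
By R17 (it is tracked, it is insured): it is tagged J.
By R18 (it carries flag B, it satisfies condition W1, it has attribute N): it meets criterion D.
By R32 (it carries flag V, it has marker Q, it has marker E1): it satisfies condition V1.
By R5 (it satisfies condition V1, it has attribute N): it is in state C1.
By R7 (it is tagged J, it has attribute N1): it has attribute W.
By R14 (it meets criterion D, it incurs a surcharge): it is in category A1.
By R16 (it has attribute W, it carries flag Y): it has attribute A.
By R25 (it has attribute A, it is classified as T, it satisfies condition K): it has marker B1.
By R26 (it has marker B1, it carries flag C): it is express.
By R8 (it is in category A1, it carries flag T1, it is in state A2): it is fragile.
By R13 (it is express, it is priority, it has attribute Y1): it is in state D1.
By R33 (it is in state C1, it is fragile): it is returned to sender.
By R30 (it is returned to sender): it is classified as Z.
By R35 (it is in state D1, it is classified as T, it is classified as Z): it is oversized.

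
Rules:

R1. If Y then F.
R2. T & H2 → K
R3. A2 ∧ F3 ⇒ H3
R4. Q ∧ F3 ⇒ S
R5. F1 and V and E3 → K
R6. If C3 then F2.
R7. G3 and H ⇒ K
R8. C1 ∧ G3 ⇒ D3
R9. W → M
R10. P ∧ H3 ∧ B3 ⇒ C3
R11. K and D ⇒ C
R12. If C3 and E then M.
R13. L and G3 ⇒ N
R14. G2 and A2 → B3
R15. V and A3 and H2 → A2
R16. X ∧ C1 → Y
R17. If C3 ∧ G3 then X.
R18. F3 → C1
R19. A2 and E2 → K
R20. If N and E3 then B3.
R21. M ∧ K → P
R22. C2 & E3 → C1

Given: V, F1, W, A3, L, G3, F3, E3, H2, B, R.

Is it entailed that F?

Yes

K  (by R5: F1, V, E3)
M  (by R9: W)
N  (by R13: L, G3)
A2  (by R15: V, A3, H2)
C1  (by R18: F3)
B3  (by R20: N, E3)
P  (by R21: M, K)
H3  (by R3: A2, F3)
C3  (by R10: P, H3, B3)
X  (by R17: C3, G3)
Y  (by R16: X, C1)
F  (by R1: Y)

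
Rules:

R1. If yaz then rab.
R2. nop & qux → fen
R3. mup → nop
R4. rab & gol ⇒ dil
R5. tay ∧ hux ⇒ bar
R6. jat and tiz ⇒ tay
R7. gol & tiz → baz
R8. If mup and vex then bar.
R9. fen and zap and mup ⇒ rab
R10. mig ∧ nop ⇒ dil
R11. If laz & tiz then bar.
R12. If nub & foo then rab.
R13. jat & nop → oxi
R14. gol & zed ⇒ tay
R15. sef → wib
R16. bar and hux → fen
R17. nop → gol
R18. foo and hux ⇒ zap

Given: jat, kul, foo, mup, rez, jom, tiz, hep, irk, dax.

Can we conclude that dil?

No

Forward chaining from the given facts derives: nop, tay, oxi, gol, baz.
Rules concluding dil: R4 needs rab; R10 needs mig — none of these are established.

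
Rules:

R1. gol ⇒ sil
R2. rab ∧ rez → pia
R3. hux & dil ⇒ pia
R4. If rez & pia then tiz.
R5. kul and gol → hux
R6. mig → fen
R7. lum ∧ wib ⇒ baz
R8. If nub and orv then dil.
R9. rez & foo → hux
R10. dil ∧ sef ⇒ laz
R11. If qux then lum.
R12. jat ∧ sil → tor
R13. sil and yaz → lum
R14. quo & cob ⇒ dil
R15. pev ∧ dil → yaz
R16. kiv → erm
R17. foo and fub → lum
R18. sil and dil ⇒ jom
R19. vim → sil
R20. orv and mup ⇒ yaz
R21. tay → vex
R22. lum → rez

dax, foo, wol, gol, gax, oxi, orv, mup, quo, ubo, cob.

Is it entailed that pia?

sil  (by R1: gol)
dil  (by R14: quo, cob)
yaz  (by R20: orv, mup)
lum  (by R13: sil, yaz)
rez  (by R22: lum)
hux  (by R9: rez, foo)
pia  (by R3: hux, dil)

Yes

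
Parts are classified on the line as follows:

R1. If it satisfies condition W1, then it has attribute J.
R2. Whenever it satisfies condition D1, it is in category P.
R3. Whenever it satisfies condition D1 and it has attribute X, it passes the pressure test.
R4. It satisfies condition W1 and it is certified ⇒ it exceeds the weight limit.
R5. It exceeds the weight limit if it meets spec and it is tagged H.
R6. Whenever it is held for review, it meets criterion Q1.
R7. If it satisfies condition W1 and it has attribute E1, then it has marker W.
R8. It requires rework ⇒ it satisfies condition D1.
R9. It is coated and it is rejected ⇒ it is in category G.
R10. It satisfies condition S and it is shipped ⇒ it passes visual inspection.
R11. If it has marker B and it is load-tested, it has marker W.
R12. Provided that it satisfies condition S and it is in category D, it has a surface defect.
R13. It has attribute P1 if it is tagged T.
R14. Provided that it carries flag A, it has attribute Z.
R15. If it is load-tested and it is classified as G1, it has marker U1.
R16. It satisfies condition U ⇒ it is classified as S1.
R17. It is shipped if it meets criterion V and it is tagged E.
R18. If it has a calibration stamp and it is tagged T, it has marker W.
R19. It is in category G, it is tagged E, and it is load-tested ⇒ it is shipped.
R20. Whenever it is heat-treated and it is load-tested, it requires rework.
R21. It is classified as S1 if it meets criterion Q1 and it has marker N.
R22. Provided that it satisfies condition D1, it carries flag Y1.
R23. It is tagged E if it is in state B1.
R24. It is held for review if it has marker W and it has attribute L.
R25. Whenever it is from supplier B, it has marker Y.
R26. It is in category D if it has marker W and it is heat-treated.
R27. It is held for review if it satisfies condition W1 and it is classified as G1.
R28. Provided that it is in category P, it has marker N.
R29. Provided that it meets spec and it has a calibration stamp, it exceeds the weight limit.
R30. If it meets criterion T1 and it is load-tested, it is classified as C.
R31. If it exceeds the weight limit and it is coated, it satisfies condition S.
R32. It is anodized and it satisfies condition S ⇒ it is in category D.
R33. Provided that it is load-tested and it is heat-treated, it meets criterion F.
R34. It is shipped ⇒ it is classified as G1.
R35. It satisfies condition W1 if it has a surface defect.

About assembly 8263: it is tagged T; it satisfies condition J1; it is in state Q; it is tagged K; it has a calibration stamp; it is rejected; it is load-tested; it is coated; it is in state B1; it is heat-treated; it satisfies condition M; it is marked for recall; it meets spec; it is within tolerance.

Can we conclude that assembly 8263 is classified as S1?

Yes

By R9 (it is coated, it is rejected): it is in category G.
By R18 (it has a calibration stamp, it is tagged T): it has marker W.
By R20 (it is heat-treated, it is load-tested): it requires rework.
By R23 (it is in state B1): it is tagged E.
By R26 (it has marker W, it is heat-treated): it is in category D.
By R29 (it meets spec, it has a calibration stamp): it exceeds the weight limit.
By R31 (it exceeds the weight limit, it is coated): it satisfies condition S.
By R8 (it requires rework): it satisfies condition D1.
By R12 (it satisfies condition S, it is in category D): it has a surface defect.
By R19 (it is in category G, it is tagged E, it is load-tested): it is shipped.
By R34 (it is shipped): it is classified as G1.
By R35 (it has a surface defect): it satisfies condition W1.
By R2 (it satisfies condition D1): it is in category P.
By R27 (it satisfies condition W1, it is classified as G1): it is held for review.
By R28 (it is in category P): it has marker N.
By R6 (it is held for review): it meets criterion Q1.
By R21 (it meets criterion Q1, it has marker N): it is classified as S1.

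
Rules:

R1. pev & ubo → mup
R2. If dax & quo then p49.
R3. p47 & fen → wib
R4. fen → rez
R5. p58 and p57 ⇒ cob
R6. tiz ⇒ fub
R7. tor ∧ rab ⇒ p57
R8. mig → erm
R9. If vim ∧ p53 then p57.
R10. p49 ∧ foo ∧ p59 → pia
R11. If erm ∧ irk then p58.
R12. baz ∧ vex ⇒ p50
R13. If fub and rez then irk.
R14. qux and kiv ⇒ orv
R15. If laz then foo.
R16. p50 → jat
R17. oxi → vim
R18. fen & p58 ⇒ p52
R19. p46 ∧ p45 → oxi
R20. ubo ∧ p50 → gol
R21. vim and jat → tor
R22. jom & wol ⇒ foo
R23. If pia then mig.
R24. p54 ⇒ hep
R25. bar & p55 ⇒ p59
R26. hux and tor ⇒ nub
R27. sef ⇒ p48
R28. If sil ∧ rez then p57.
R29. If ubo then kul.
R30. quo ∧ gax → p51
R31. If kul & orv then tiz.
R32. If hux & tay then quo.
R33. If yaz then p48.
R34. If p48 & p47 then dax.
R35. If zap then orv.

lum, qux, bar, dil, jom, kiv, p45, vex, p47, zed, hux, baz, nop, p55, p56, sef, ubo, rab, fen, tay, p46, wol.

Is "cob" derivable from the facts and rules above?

rez  (by R4: fen)
p50  (by R12: baz, vex)
orv  (by R14: qux, kiv)
jat  (by R16: p50)
oxi  (by R19: p46, p45)
foo  (by R22: jom, wol)
p59  (by R25: bar, p55)
p48  (by R27: sef)
kul  (by R29: ubo)
tiz  (by R31: kul, orv)
quo  (by R32: hux, tay)
dax  (by R34: p48, p47)
p49  (by R2: dax, quo)
fub  (by R6: tiz)
pia  (by R10: p49, foo, p59)
irk  (by R13: fub, rez)
vim  (by R17: oxi)
tor  (by R21: vim, jat)
mig  (by R23: pia)
p57  (by R7: tor, rab)
erm  (by R8: mig)
p58  (by R11: erm, irk)
cob  (by R5: p58, p57)

Yes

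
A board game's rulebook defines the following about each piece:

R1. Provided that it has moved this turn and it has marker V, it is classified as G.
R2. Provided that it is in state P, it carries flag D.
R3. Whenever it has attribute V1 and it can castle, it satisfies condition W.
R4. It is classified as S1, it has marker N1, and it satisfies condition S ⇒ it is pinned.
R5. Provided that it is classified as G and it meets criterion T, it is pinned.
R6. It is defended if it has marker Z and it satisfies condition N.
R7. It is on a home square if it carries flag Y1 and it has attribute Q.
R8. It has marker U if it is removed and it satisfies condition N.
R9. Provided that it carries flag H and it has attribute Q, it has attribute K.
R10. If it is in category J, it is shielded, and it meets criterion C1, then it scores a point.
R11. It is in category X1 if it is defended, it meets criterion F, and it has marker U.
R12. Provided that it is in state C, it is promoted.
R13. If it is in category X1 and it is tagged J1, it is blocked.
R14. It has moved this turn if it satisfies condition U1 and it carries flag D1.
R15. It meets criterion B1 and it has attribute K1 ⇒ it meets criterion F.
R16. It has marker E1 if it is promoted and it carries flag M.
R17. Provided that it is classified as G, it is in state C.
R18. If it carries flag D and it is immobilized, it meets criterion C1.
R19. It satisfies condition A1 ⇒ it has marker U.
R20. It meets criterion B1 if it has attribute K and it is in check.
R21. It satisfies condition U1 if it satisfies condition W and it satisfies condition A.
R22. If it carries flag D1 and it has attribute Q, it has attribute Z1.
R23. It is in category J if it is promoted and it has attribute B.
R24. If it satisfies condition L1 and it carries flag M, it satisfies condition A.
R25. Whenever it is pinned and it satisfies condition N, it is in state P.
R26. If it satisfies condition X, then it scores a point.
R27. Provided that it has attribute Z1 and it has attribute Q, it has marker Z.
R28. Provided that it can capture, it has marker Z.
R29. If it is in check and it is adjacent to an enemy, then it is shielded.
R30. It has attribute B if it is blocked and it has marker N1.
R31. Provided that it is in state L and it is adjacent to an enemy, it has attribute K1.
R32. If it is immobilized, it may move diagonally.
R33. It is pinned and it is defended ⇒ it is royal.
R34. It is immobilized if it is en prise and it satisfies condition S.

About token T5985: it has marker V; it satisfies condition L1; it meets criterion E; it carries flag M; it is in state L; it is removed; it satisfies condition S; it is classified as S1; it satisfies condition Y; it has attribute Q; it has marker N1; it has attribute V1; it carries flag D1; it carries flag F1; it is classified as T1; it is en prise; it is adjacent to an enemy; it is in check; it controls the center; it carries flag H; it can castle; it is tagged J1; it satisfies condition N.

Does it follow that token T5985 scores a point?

Yes

By R3 (it has attribute V1, it can castle): it satisfies condition W.
By R4 (it is classified as S1, it has marker N1, it satisfies condition S): it is pinned.
By R8 (it is removed, it satisfies condition N): it has marker U.
By R9 (it carries flag H, it has attribute Q): it has attribute K.
By R20 (it has attribute K, it is in check): it meets criterion B1.
By R22 (it carries flag D1, it has attribute Q): it has attribute Z1.
By R24 (it satisfies condition L1, it carries flag M): it satisfies condition A.
By R25 (it is pinned, it satisfies condition N): it is in state P.
By R27 (it has attribute Z1, it has attribute Q): it has marker Z.
By R29 (it is in check, it is adjacent to an enemy): it is shielded.
By R31 (it is in state L, it is adjacent to an enemy): it has attribute K1.
By R34 (it is en prise, it satisfies condition S): it is immobilized.
By R2 (it is in state P): it carries flag D.
By R6 (it has marker Z, it satisfies condition N): it is defended.
By R15 (it meets criterion B1, it has attribute K1): it meets criterion F.
By R18 (it carries flag D, it is immobilized): it meets criterion C1.
By R21 (it satisfies condition W, it satisfies condition A): it satisfies condition U1.
By R11 (it is defended, it meets criterion F, it has marker U): it is in category X1.
By R13 (it is in category X1, it is tagged J1): it is blocked.
By R14 (it satisfies condition U1, it carries flag D1): it has moved this turn.
By R30 (it is blocked, it has marker N1): it has attribute B.
By R1 (it has moved this turn, it has marker V): it is classified as G.
By R17 (it is classified as G): it is in state C.
By R12 (it is in state C): it is promoted.
By R23 (it is promoted, it has attribute B): it is in category J.
By R10 (it is in category J, it is shielded, it meets criterion C1): it scores a point.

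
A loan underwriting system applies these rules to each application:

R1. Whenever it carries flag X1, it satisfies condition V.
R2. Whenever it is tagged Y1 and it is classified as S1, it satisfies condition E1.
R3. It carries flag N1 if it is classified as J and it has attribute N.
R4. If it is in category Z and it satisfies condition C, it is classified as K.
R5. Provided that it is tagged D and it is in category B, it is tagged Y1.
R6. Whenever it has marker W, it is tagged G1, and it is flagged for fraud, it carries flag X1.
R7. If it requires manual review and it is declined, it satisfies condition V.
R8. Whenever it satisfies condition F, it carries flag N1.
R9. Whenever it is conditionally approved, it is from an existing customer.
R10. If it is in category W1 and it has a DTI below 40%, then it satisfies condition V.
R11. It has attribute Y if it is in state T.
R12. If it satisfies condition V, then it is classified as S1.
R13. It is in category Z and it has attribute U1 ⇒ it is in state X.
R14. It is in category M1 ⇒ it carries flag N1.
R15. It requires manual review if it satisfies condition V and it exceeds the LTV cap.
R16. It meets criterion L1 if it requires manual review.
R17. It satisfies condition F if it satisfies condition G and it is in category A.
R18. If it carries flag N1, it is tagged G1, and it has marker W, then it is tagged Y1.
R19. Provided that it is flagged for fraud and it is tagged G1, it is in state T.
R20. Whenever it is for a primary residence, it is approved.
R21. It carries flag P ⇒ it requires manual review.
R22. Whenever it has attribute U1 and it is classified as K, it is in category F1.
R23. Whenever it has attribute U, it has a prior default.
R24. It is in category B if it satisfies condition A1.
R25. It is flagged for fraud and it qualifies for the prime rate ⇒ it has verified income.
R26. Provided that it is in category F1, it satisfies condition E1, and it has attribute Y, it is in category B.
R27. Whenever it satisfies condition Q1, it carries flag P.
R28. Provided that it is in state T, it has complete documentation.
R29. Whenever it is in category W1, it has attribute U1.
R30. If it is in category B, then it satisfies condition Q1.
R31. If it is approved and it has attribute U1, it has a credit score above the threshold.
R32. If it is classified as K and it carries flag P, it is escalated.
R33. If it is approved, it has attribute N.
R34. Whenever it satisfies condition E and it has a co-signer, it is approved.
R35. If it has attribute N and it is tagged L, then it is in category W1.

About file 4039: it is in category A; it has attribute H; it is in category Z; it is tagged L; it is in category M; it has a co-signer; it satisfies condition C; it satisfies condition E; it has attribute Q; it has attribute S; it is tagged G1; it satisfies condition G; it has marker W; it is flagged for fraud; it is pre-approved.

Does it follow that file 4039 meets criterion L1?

By R4 (it is in category Z, it satisfies condition C): it is classified as K.
By R6 (it has marker W, it is tagged G1, it is flagged for fraud): it carries flag X1.
By R17 (it satisfies condition G, it is in category A): it satisfies condition F.
By R19 (it is flagged for fraud, it is tagged G1): it is in state T.
By R34 (it satisfies condition E, it has a co-signer): it is approved.
By R1 (it carries flag X1): it satisfies condition V.
By R8 (it satisfies condition F): it carries flag N1.
By R11 (it is in state T): it has attribute Y.
By R12 (it satisfies condition V): it is classified as S1.
By R18 (it carries flag N1, it is tagged G1, it has marker W): it is tagged Y1.
By R33 (it is approved): it has attribute N.
By R35 (it has attribute N, it is tagged L): it is in category W1.
By R2 (it is tagged Y1, it is classified as S1): it satisfies condition E1.
By R29 (it is in category W1): it has attribute U1.
By R22 (it has attribute U1, it is classified as K): it is in category F1.
By R26 (it is in category F1, it satisfies condition E1, it has attribute Y): it is in category B.
By R30 (it is in category B): it satisfies condition Q1.
By R27 (it satisfies condition Q1): it carries flag P.
By R21 (it carries flag P): it requires manual review.
By R16 (it requires manual review): it meets criterion L1.

Yes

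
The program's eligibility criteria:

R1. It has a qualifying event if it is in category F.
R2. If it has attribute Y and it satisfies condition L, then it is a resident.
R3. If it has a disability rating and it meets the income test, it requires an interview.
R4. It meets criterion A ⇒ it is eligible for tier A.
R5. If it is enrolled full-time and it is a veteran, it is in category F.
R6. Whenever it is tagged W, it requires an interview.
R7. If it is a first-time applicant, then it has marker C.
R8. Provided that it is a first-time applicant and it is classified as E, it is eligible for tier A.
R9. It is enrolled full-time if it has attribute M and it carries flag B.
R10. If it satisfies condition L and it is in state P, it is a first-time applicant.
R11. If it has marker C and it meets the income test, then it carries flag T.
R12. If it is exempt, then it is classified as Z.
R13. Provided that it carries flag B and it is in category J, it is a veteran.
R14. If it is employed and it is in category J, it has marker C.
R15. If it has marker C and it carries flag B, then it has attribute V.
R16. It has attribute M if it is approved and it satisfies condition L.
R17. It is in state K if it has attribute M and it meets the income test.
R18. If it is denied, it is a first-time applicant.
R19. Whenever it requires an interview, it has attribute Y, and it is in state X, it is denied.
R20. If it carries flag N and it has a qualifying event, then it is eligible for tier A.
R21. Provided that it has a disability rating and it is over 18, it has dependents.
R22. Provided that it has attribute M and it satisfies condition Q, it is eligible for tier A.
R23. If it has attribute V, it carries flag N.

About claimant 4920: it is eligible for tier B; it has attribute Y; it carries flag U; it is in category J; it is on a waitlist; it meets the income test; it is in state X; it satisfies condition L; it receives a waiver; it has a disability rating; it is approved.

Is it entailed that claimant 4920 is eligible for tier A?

No

Forward chaining from the given facts derives: is a resident, requires an interview, has attribute M, is in state K, is denied, is a first-time applicant, has marker C, carries flag T.
Rules concluding "it is eligible for tier A": R4 needs "it meets criterion A"; R8 needs "it is classified as E"; R20 needs "it carries flag N"; R22 needs "it satisfies condition Q" — none of these are established.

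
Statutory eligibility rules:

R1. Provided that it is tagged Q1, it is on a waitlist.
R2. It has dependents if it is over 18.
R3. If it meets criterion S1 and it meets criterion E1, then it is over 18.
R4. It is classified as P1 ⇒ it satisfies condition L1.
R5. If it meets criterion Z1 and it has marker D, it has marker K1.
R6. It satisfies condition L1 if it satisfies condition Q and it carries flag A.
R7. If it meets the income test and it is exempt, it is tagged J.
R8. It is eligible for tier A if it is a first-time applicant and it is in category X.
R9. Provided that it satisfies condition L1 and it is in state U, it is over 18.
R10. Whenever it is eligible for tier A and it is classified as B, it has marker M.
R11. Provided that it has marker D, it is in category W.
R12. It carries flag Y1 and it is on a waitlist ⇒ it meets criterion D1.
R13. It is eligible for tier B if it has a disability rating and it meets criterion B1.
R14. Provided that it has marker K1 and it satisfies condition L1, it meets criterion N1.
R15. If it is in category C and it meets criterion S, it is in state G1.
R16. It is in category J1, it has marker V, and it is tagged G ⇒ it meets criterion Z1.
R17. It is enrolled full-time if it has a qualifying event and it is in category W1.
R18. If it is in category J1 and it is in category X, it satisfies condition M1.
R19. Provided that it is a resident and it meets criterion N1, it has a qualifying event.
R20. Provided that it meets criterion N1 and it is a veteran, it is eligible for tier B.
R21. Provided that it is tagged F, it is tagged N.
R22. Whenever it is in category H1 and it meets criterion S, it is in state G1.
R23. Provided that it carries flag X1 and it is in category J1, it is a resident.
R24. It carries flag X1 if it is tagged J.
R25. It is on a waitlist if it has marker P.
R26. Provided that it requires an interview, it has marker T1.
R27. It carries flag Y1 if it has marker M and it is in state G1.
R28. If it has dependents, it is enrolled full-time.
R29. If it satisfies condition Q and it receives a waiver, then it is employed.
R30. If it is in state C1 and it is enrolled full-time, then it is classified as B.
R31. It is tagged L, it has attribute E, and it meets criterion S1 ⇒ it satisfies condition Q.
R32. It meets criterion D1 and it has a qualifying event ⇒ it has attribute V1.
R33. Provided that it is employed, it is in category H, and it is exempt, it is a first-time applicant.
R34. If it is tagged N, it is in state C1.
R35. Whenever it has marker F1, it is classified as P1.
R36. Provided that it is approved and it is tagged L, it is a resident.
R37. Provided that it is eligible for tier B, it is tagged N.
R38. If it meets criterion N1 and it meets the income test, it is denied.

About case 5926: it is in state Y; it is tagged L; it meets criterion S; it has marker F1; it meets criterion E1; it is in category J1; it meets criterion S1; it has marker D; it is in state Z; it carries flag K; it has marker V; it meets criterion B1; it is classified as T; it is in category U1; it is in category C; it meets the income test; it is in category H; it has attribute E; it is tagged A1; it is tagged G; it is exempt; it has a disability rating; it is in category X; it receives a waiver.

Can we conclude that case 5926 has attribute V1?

No

Forward chaining from the given facts derives: is over 18, is tagged J, is in category W, is eligible for tier B, is in state G1, meets criterion Z1, satisfies condition M1, carries flag X1, satisfies condition Q, is classified as P1, is tagged N, has dependents, satisfies condition L1, has marker K1, meets criterion N1, is a resident, is enrolled full-time, is employed, is a first-time applicant, is in state C1, is denied, is eligible for tier A, has a qualifying event, is classified as B, has marker M, carries flag Y1.
The only rule concluding "it has attribute V1" is R32, which needs "it meets criterion D1"; that is never established.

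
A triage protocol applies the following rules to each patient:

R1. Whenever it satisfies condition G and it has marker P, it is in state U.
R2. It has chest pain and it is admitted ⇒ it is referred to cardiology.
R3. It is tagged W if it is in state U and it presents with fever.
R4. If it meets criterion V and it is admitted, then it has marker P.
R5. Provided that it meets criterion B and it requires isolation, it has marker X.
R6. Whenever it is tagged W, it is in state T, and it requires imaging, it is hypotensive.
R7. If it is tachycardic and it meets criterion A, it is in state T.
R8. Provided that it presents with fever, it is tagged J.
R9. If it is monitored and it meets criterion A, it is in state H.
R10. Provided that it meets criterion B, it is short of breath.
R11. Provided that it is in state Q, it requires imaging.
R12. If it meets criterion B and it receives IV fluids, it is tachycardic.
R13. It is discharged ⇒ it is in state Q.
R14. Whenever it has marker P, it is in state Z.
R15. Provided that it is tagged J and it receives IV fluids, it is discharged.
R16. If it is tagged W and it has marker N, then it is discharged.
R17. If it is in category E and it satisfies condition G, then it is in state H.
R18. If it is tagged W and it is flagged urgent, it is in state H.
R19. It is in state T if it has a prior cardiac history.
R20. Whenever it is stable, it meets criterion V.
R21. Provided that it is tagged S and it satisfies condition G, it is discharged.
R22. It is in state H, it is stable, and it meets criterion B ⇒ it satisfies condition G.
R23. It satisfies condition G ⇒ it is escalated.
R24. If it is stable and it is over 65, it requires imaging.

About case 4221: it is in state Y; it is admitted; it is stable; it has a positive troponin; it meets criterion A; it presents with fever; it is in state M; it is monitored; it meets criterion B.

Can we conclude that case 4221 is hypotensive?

No

Forward chaining from the given facts derives: is tagged J, is in state H, is short of breath, meets criterion V, satisfies condition G, is escalated, has marker P, is in state Z, is in state U, is tagged W.
The only rule concluding "it is hypotensive" is R6, which needs "it is in state T"; that is never established.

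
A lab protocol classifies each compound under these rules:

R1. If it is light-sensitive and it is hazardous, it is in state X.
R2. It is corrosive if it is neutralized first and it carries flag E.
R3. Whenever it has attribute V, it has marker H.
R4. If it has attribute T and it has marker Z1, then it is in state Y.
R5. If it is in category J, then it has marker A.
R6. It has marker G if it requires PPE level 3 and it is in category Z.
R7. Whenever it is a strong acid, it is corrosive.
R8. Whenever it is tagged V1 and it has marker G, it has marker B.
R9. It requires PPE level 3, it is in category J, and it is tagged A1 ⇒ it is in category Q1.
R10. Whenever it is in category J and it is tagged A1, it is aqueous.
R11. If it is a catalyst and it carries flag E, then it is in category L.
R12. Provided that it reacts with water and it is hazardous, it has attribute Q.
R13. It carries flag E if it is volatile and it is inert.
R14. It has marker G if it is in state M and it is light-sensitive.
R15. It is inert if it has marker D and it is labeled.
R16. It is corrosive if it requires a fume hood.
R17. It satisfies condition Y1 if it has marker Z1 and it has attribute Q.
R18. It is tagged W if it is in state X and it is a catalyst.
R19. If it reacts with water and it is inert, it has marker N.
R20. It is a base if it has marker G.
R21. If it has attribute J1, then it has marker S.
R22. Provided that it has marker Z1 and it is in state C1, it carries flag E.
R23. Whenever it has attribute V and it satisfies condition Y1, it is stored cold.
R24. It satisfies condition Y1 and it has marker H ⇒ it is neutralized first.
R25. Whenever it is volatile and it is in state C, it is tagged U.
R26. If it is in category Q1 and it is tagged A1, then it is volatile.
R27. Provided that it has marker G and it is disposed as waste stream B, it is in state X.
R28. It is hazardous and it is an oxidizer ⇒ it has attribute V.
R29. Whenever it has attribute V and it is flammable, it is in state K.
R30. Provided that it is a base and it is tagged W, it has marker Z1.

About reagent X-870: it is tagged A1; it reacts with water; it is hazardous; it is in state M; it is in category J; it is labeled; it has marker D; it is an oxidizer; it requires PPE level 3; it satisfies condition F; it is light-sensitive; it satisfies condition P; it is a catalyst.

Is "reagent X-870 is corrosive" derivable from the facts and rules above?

Yes

By R1 (it is light-sensitive, it is hazardous): it is in state X.
By R9 (it requires PPE level 3, it is in category J, it is tagged A1): it is in category Q1.
By R12 (it reacts with water, it is hazardous): it has attribute Q.
By R14 (it is in state M, it is light-sensitive): it has marker G.
By R15 (it has marker D, it is labeled): it is inert.
By R18 (it is in state X, it is a catalyst): it is tagged W.
By R20 (it has marker G): it is a base.
By R26 (it is in category Q1, it is tagged A1): it is volatile.
By R28 (it is hazardous, it is an oxidizer): it has attribute V.
By R30 (it is a base, it is tagged W): it has marker Z1.
By R3 (it has attribute V): it has marker H.
By R13 (it is volatile, it is inert): it carries flag E.
By R17 (it has marker Z1, it has attribute Q): it satisfies condition Y1.
By R24 (it satisfies condition Y1, it has marker H): it is neutralized first.
By R2 (it is neutralized first, it carries flag E): it is corrosive.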